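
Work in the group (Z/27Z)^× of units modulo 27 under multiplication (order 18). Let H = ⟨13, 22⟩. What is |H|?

9

|⟨13⟩| = 9 and |⟨22⟩| = 9, so |H| is a multiple of lcm(9, 9) = 9 and divides |G| = 18.
Closing under the operation: H = {1, 4, 7, 10, 13, 16, 19, 22, 25}, so |H| = 9.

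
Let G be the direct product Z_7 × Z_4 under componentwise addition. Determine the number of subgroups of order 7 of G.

|G| = 28 and 7 | 28, so subgroups of order 7 are possible by Lagrange.
The subgroups of order 7 are: {(0,0), (1,0), (2,0), (3,0), (4,0), (5,0), (6,0)}.
So G has 1 subgroup of order 7.

1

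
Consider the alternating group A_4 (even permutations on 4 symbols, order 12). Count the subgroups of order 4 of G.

|G| = 12 and 4 | 12, so subgroups of order 4 are possible by Lagrange.
The subgroups of order 4 are: {e, (1 2)(3 4), (1 3)(2 4), (1 4)(2 3)}.
So G has 1 subgroup of order 4.

1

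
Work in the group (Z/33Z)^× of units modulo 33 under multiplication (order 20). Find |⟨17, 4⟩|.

10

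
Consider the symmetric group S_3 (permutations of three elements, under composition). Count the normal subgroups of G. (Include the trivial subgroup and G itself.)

G has 6 subgroups. Checking conjugation-invariance by order — order 1: 1/1 normal; order 2: 0/3 normal; order 3: 1/1 normal; order 6: 1/1 normal.
Total normal subgroups: 3.

3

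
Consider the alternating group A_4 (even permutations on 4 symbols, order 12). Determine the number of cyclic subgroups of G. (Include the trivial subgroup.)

A cyclic subgroup of order d is generated by each of its φ(d) elements of order d, so the cyclic subgroups of order d number (#elements of order d)/φ(d).
Cyclic subgroups by order — order 1: 1; order 2: 3; order 3: 4.
Total: 8.

8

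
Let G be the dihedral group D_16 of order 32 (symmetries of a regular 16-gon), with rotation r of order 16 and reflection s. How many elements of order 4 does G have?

2

The elements of order 4 are: r^4, r^12.
That's 2.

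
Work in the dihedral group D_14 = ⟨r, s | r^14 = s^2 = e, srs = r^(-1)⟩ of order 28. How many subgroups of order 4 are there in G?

|G| = 28 and 4 | 28, so subgroups of order 4 are possible by Lagrange.
The subgroups of order 4 are: {e, r^7, r^3s, r^10s}; {e, r^7, r^4s, r^11s}; {e, r^7, r^5s, r^12s}; {e, r^7, r^6s, r^13s}; … (7 in all).
So G has 7 subgroups of order 4.

7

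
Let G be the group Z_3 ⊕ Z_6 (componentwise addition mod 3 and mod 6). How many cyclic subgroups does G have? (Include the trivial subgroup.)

Each element a generates a cyclic subgroup ⟨a⟩; distinct elements may generate the same one (a cyclic group of order d has φ(d) generators).
Cyclic subgroups by order — order 1: 1; order 2: 1; order 3: 4; order 6: 4.
Total: 10.

10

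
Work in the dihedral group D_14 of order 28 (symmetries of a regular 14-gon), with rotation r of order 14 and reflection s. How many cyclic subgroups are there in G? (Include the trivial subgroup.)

Each element a generates a cyclic subgroup ⟨a⟩; distinct elements may generate the same one (a cyclic group of order d has φ(d) generators).
Cyclic subgroups by order — order 1: 1; order 2: 15; order 7: 1; order 14: 1.
Total: 18.

18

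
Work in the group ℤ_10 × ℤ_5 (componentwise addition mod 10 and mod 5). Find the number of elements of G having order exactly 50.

An element (a,b) has order lcm(ord(a), ord(b)); count pairs with lcm equal to 50.
Enumerating gives 0 such elements.

0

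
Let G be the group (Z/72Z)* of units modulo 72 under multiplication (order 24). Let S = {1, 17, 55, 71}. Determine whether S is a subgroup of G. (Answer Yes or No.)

|S| = 4 divides |G| = 24, consistent with Lagrange.
S contains the identity, every element's inverse is in S, and S is closed under ·: it is a subgroup.

Yes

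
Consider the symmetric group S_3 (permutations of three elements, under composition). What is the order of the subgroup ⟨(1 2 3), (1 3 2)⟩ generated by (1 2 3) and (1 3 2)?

|⟨(1 2 3)⟩| = 3 and |⟨(1 3 2)⟩| = 3, so |H| is a multiple of lcm(3, 3) = 3 and divides |G| = 6.
Closing under the operation: H = {e, (1 2 3), (1 3 2)}, so |H| = 3.

3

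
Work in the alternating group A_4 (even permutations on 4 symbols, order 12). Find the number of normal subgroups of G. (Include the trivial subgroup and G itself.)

3

G has 10 subgroups. Checking conjugation-invariance by order — order 1: 1/1 normal; order 2: 0/3 normal; order 3: 0/4 normal; order 4: 1/1 normal; order 12: 1/1 normal.
Total normal subgroups: 3.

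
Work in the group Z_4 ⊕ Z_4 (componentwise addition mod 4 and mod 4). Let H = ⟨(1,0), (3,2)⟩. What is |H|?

8

|⟨(1,0)⟩| = 4 and |⟨(3,2)⟩| = 4, so |H| is a multiple of lcm(4, 4) = 4 and divides |G| = 16.
Closing under the operation: H = {(0,0), (0,2), (1,0), (1,2), (2,0), (2,2), (3,0), (3,2)}, so |H| = 8.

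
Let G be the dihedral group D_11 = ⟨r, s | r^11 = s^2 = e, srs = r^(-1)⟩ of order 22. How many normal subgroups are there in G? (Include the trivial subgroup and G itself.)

G has 14 subgroups. Checking conjugation-invariance by order — order 1: 1/1 normal; order 2: 0/11 normal; order 11: 1/1 normal; order 22: 1/1 normal.
Total normal subgroups: 3.

3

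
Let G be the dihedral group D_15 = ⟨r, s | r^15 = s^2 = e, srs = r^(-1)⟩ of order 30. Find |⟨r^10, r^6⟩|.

|⟨r^10⟩| = 3 and |⟨r^6⟩| = 5, so |H| is a multiple of lcm(3, 5) = 15 and divides |G| = 30.
Closing under the operation: H = {e, r, r^2, r^3, r^4, r^5, r^6, r^7, r^8, r^9, r^10, r^11, r^12, r^13, r^14}, so |H| = 15.

15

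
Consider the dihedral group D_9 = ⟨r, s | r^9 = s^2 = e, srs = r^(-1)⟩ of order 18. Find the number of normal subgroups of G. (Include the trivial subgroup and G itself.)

G has 16 subgroups. Checking conjugation-invariance by order — order 1: 1/1 normal; order 2: 0/9 normal; order 3: 1/1 normal; order 6: 0/3 normal; order 9: 1/1 normal; order 18: 1/1 normal.
Total normal subgroups: 4.

4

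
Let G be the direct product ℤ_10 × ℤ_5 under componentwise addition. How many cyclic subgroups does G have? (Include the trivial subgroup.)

14

Group the elements of G by the cyclic subgroup they generate; each cyclic subgroup of order d accounts for φ(d) elements.
Cyclic subgroups by order — order 1: 1; order 2: 1; order 5: 6; order 10: 6.
Total: 14.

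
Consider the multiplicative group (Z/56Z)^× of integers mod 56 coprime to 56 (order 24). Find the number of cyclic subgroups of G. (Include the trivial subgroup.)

16

Each element a generates a cyclic subgroup ⟨a⟩; distinct elements may generate the same one (a cyclic group of order d has φ(d) generators).
Cyclic subgroups by order — order 1: 1; order 2: 7; order 3: 1; order 6: 7.
Total: 16.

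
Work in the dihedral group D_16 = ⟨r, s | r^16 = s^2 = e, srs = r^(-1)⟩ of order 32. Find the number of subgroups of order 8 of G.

|G| = 32 and 8 | 32, so subgroups of order 8 are possible by Lagrange.
The subgroups of order 8 are: {e, r^2, r^4, r^6, r^8, r^10, r^12, r^14}; {e, r^4, r^8, r^12, r^2s, r^6s, r^10s, r^14s}; {e, r^4, r^8, r^12, r^3s, r^7s, r^11s, r^15s}; {e, r^4, r^8, r^12, s, r^4s, r^8s, r^12s}; … (5 in all).
So G has 5 subgroups of order 8.

5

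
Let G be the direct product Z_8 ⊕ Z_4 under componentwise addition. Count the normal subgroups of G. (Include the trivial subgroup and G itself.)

G is abelian, so every subgroup is normal.
G has 22 subgroups in total, hence 22 normal subgroups.

22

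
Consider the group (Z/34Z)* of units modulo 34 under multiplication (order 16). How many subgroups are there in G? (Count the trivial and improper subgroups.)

5

|G| = 16, so by Lagrange every subgroup order divides 16. Divisors: 1, 2, 4, 8, 16.
Subgroups by order — order 1: 1; order 2: 1; order 4: 1; order 8: 1; order 16: 1.
Total: 1 + 1 + 1 + 1 + 1 = 5.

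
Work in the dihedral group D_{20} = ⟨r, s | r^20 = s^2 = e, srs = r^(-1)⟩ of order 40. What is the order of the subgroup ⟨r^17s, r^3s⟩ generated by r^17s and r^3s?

|⟨r^17s⟩| = 2 and |⟨r^3s⟩| = 2, so |H| is a multiple of lcm(2, 2) = 2 and divides |G| = 40.
Closing under the operation: H = {e, r^2, r^4, r^6, r^8, r^10, r^12, r^14, r^16, r^18, rs, r^3s, r^5s, r^7s, r^9s, r^11s, r^13s, r^15s, r^17s, r^19s}, so |H| = 20.

20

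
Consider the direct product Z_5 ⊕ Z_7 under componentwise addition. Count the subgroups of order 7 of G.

|G| = 35 and 7 | 35, so subgroups of order 7 are possible by Lagrange.
The subgroups of order 7 are: {(0,0), (0,1), (0,2), (0,3), (0,4), (0,5), (0,6)}.
So G has 1 subgroup of order 7.

1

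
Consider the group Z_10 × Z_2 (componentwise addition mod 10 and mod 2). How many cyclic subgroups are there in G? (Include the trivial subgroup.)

8

Each element a generates a cyclic subgroup ⟨a⟩; distinct elements may generate the same one (a cyclic group of order d has φ(d) generators).
Cyclic subgroups by order — order 1: 1; order 2: 3; order 5: 1; order 10: 3.
Total: 8.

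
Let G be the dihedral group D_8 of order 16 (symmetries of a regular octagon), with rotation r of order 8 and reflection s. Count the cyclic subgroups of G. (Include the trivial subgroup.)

Group the elements of G by the cyclic subgroup they generate; each cyclic subgroup of order d accounts for φ(d) elements.
Cyclic subgroups by order — order 1: 1; order 2: 9; order 4: 1; order 8: 1.
Total: 12.

12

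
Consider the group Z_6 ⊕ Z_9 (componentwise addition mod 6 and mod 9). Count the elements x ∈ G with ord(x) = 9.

18

An element (a,b) has order lcm(ord(a), ord(b)); count pairs with lcm equal to 9.
Enumerating gives 18 such elements.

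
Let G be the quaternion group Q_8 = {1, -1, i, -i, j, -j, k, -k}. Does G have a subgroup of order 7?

No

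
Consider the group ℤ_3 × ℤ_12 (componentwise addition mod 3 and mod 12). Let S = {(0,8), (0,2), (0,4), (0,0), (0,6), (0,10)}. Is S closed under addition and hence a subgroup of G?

Yes

|S| = 6 divides |G| = 36, consistent with Lagrange.
S contains the identity, every element's inverse is in S, and S is closed under +: it is a subgroup.
In fact S = ⟨(0,2)⟩.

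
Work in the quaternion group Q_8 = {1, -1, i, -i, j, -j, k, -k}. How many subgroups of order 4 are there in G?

|G| = 8 and 4 | 8, so subgroups of order 4 are possible by Lagrange.
The subgroups of order 4 are: {1, -1, i, -i}; {1, -1, j, -j}; {1, -1, k, -k}.
So G has 3 subgroups of order 4.

3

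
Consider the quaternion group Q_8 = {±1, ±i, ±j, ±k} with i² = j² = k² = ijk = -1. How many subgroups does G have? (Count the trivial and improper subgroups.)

|G| = 8, so by Lagrange every subgroup order divides 8. Divisors: 1, 2, 4, 8.
Subgroups by order — order 1: 1; order 2: 1; order 4: 3; order 8: 1.
Total: 1 + 1 + 3 + 1 = 6.

6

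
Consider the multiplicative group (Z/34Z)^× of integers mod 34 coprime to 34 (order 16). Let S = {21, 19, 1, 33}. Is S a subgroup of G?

19 ∈ S but its inverse 9 ∉ S, so S is not a subgroup.

No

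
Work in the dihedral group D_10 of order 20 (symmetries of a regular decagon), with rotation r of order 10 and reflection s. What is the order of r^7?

10

Computing powers of r^7: the smallest k with (r^7)^k = e is k = 10.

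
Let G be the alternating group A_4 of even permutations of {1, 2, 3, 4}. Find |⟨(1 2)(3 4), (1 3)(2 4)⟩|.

4

|⟨(1 2)(3 4)⟩| = 2 and |⟨(1 3)(2 4)⟩| = 2, so |H| is a multiple of lcm(2, 2) = 2 and divides |G| = 12.
Closing under the operation: H = {e, (1 2)(3 4), (1 3)(2 4), (1 4)(2 3)}, so |H| = 4.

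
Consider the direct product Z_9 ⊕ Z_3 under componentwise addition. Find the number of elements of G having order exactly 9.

An element (a,b) has order lcm(ord(a), ord(b)); count pairs with lcm equal to 9.
Enumerating gives 18 such elements.

18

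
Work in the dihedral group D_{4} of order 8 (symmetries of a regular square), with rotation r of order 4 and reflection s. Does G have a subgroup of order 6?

6 does not divide |G| = 8, so by Lagrange no subgroup of order 6 exists.

No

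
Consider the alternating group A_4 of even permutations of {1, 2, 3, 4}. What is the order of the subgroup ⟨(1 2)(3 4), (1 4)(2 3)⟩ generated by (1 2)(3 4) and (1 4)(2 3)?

|⟨(1 2)(3 4)⟩| = 2 and |⟨(1 4)(2 3)⟩| = 2, so |H| is a multiple of lcm(2, 2) = 2 and divides |G| = 12.
Closing under the operation: H = {e, (1 2)(3 4), (1 3)(2 4), (1 4)(2 3)}, so |H| = 4.

4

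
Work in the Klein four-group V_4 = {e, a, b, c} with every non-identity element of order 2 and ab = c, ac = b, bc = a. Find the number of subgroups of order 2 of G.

3

|G| = 4 and 2 | 4, so subgroups of order 2 are possible by Lagrange.
The subgroups of order 2 are: {e, a}; {e, b}; {e, c}.
So G has 3 subgroups of order 2.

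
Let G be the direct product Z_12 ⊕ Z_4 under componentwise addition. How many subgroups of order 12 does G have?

|G| = 48 and 12 | 48, so subgroups of order 12 are possible by Lagrange.
The subgroups of order 12 are: {(0,0), (0,1), (0,2), (0,3), (4,0), (4,1), (4,2), (4,3), (8,0), (8,1), (8,2), (8,3)}; {(0,0), (0,2), (2,0), (2,2), (4,0), (4,2), (6,0), (6,2), (8,0), (8,2), (10,0), (10,2)}; {(0,0), (0,2), (2,1), (2,3), (4,0), (4,2), (6,1), (6,3), (8,0), (8,2), (10,1), (10,3)}; {(0,0), (1,0), (2,0), (3,0), (4,0), (5,0), (6,0), (7,0), (8,0), (9,0), (10,0), (11,0)}; … (7 in all).
So G has 7 subgroups of order 12.

7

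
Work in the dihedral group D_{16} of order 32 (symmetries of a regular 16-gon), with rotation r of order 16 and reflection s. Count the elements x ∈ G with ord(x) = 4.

2

The elements of order 4 are: r^4, r^12.
That's 2.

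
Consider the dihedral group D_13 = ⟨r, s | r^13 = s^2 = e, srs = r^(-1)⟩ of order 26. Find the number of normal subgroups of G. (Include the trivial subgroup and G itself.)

G has 16 subgroups. Checking conjugation-invariance by order — order 1: 1/1 normal; order 2: 0/13 normal; order 13: 1/1 normal; order 26: 1/1 normal.
Total normal subgroups: 3.

3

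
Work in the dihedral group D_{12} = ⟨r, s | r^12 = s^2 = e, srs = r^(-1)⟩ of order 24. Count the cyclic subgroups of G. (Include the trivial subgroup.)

Group the elements of G by the cyclic subgroup they generate; each cyclic subgroup of order d accounts for φ(d) elements.
Cyclic subgroups by order — order 1: 1; order 2: 13; order 3: 1; order 4: 1; order 6: 1; order 12: 1.
Total: 18.

18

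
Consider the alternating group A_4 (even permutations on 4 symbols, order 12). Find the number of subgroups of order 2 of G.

3

|G| = 12 and 2 | 12, so subgroups of order 2 are possible by Lagrange.
The subgroups of order 2 are: {e, (1 2)(3 4)}; {e, (1 3)(2 4)}; {e, (1 4)(2 3)}.
So G has 3 subgroups of order 2.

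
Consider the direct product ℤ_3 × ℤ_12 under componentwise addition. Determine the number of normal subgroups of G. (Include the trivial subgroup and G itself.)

18

G is abelian, so every subgroup is normal.
G has 18 subgroups in total, hence 18 normal subgroups.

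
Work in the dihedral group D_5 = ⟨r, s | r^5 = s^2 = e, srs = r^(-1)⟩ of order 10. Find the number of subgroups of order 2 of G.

|G| = 10 and 2 | 10, so subgroups of order 2 are possible by Lagrange.
The subgroups of order 2 are: {e, r^2s}; {e, r^3s}; {e, r^4s}; {e, rs}; … (5 in all).
So G has 5 subgroups of order 2.

5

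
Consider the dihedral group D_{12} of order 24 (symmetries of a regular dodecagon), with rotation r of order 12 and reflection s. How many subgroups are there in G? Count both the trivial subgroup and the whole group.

|G| = 24, so by Lagrange every subgroup order divides 24. Divisors: 1, 2, 3, 4, 6, 8, 12, 24.
Subgroups by order — order 1: 1; order 2: 13; order 3: 1; order 4: 7; order 6: 5; order 8: 3; order 12: 3; order 24: 1.
Total: 1 + 13 + 1 + 7 + 5 + 3 + 3 + 1 = 34.

34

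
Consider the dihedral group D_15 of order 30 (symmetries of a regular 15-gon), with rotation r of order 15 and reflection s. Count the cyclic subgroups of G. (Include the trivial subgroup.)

Each element a generates a cyclic subgroup ⟨a⟩; distinct elements may generate the same one (a cyclic group of order d has φ(d) generators).
Cyclic subgroups by order — order 1: 1; order 2: 15; order 3: 1; order 5: 1; order 15: 1.
Total: 19.

19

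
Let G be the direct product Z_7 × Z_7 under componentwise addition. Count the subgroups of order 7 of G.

8

|G| = 49 and 7 | 49, so subgroups of order 7 are possible by Lagrange.
The subgroups of order 7 are: {(0,0), (0,1), (0,2), (0,3), (0,4), (0,5), (0,6)}; {(0,0), (1,0), (2,0), (3,0), (4,0), (5,0), (6,0)}; {(0,0), (1,1), (2,2), (3,3), (4,4), (5,5), (6,6)}; {(0,0), (1,2), (2,4), (3,6), (4,1), (5,3), (6,5)}; … (8 in all).
So G has 8 subgroups of order 7.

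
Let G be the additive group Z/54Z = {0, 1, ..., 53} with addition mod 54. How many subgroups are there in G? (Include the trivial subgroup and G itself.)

A cyclic group of order 54 has exactly one subgroup for each divisor of 54.
Divisors of 54: 1, 2, 3, 6, 9, 18, 27, 54.
So Z/54Z has 8 subgroups.

8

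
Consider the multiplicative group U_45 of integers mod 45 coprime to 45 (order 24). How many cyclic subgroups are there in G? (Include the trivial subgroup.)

12

A cyclic subgroup of order d is generated by each of its φ(d) elements of order d, so the cyclic subgroups of order d number (#elements of order d)/φ(d).
Cyclic subgroups by order — order 1: 1; order 2: 3; order 3: 1; order 4: 2; order 6: 3; order 12: 2.
Total: 12.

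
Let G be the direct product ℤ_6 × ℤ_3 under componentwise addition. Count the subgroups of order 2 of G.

1

|G| = 18 and 2 | 18, so subgroups of order 2 are possible by Lagrange.
The subgroups of order 2 are: {(0,0), (3,0)}.
So G has 1 subgroup of order 2.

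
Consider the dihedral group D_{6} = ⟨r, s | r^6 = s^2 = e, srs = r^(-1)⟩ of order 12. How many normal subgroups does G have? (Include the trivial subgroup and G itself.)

7

G has 16 subgroups. Checking conjugation-invariance by order — order 1: 1/1 normal; order 2: 1/7 normal; order 3: 1/1 normal; order 4: 0/3 normal; order 6: 3/3 normal; order 12: 1/1 normal.
Total normal subgroups: 7.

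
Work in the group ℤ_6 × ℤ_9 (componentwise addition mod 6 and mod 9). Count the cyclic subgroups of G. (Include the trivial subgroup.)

16

A cyclic subgroup of order d is generated by each of its φ(d) elements of order d, so the cyclic subgroups of order d number (#elements of order d)/φ(d).
Cyclic subgroups by order — order 1: 1; order 2: 1; order 3: 4; order 6: 4; order 9: 3; order 18: 3.
Total: 16.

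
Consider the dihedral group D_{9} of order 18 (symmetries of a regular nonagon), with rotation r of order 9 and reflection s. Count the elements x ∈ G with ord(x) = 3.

The elements of order 3 are: r^3, r^6.
That's 2.

2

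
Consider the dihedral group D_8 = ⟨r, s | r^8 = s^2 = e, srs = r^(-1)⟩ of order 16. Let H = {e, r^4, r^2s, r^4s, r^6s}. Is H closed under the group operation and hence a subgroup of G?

|H| = 5 does not divide |G| = 16, so by Lagrange H is not a subgroup.

No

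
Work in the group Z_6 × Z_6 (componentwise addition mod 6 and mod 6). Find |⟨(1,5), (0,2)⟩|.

|⟨(1,5)⟩| = 6 and |⟨(0,2)⟩| = 3, so |H| is a multiple of lcm(6, 3) = 6 and divides |G| = 36.
Closing under the operation: H = {(0,0), (0,2), (0,4), (1,1), (1,3), (1,5), (2,0), (2,2), (2,4), (3,1), (3,3), (3,5), (4,0), (4,2), (4,4), (5,1), (5,3), (5,5)}, so |H| = 18.

18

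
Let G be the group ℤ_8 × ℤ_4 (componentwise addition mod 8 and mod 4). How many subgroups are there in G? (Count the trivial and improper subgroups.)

|G| = 32, so by Lagrange every subgroup order divides 32. Divisors: 1, 2, 4, 8, 16, 32.
Subgroups by order — order 1: 1; order 2: 3; order 4: 7; order 8: 7; order 16: 3; order 32: 1.
Total: 1 + 3 + 7 + 7 + 3 + 1 = 22.

22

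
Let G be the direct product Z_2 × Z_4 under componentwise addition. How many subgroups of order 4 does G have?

3

|G| = 8 and 4 | 8, so subgroups of order 4 are possible by Lagrange.
The subgroups of order 4 are: {(0,0), (0,1), (0,2), (0,3)}; {(0,0), (0,2), (1,0), (1,2)}; {(0,0), (0,2), (1,1), (1,3)}.
So G has 3 subgroups of order 4.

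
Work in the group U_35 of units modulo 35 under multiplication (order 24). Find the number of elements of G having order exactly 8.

No element of G has order 8 (even though 8 | 24).

0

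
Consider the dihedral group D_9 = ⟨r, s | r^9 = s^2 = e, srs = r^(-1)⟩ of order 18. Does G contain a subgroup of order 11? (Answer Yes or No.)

11 does not divide |G| = 18, so by Lagrange no subgroup of order 11 exists.

No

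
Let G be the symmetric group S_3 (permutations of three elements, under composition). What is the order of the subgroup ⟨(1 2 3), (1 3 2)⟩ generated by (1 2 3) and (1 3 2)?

|⟨(1 2 3)⟩| = 3 and |⟨(1 3 2)⟩| = 3, so |H| is a multiple of lcm(3, 3) = 3 and divides |G| = 6.
Closing under the operation: H = {e, (1 2 3), (1 3 2)}, so |H| = 3.

3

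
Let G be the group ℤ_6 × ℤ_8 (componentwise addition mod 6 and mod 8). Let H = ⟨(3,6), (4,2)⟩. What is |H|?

|⟨(3,6)⟩| = 4 and |⟨(4,2)⟩| = 12, so |H| is a multiple of lcm(4, 12) = 12 and divides |G| = 48.
Closing under the operation: H = {(0,0), (0,2), (0,4), (0,6), (1,0), (1,2), (1,4), (1,6), (2,0), (2,2), (2,4), (2,6), (3,0), (3,2), (3,4), (3,6), (4,0), (4,2), (4,4), (4,6), (5,0), (5,2), (5,4), (5,6)}, so |H| = 24.

24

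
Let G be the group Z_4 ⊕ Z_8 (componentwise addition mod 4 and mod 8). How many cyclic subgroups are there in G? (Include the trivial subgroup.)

14

A cyclic subgroup of order d is generated by each of its φ(d) elements of order d, so the cyclic subgroups of order d number (#elements of order d)/φ(d).
Cyclic subgroups by order — order 1: 1; order 2: 3; order 4: 6; order 8: 4.
Total: 14.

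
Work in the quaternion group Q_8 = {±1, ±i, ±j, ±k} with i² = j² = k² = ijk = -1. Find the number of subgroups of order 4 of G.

3

|G| = 8 and 4 | 8, so subgroups of order 4 are possible by Lagrange.
The subgroups of order 4 are: {1, -1, i, -i}; {1, -1, j, -j}; {1, -1, k, -k}.
So G has 3 subgroups of order 4.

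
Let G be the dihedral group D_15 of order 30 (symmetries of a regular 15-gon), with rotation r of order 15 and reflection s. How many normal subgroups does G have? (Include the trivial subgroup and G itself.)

G has 28 subgroups. Checking conjugation-invariance by order — order 1: 1/1 normal; order 2: 0/15 normal; order 3: 1/1 normal; order 5: 1/1 normal; order 6: 0/5 normal; order 10: 0/3 normal; order 15: 1/1 normal; order 30: 1/1 normal.
Total normal subgroups: 5.

5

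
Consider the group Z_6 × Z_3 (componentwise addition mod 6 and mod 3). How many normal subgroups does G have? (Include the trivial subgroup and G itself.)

G is abelian, so every subgroup is normal.
G has 12 subgroups in total, hence 12 normal subgroups.

12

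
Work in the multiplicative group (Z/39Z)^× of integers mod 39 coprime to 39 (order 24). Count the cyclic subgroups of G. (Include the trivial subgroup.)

12

Group the elements of G by the cyclic subgroup they generate; each cyclic subgroup of order d accounts for φ(d) elements.
Cyclic subgroups by order — order 1: 1; order 2: 3; order 3: 1; order 4: 2; order 6: 3; order 12: 2.
Total: 12.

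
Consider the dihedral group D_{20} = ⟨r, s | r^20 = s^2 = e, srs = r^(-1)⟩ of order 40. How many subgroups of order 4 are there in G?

|G| = 40 and 4 | 40, so subgroups of order 4 are possible by Lagrange.
The subgroups of order 4 are: {e, r^10, s, r^10s}; {e, r^10, rs, r^11s}; {e, r^10, r^2s, r^12s}; {e, r^10, r^3s, r^13s}; … (11 in all).
So G has 11 subgroups of order 4.

11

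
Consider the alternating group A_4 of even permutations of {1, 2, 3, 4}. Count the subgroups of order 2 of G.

3

|G| = 12 and 2 | 12, so subgroups of order 2 are possible by Lagrange.
The subgroups of order 2 are: {e, (1 2)(3 4)}; {e, (1 3)(2 4)}; {e, (1 4)(2 3)}.
So G has 3 subgroups of order 2.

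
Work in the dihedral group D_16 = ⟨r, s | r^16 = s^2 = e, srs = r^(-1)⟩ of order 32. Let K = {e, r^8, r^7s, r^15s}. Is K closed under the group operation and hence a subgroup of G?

|K| = 4 divides |G| = 32, consistent with Lagrange.
K contains the identity, every element's inverse is in K, and K is closed under ·: it is a subgroup.

Yes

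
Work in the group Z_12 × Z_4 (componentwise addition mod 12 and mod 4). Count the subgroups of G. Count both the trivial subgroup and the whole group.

30

|G| = 48, so by Lagrange every subgroup order divides 48. Divisors: 1, 2, 3, 4, 6, 8, 12, 16, 24, 48.
Subgroups by order — order 1: 1; order 2: 3; order 3: 1; order 4: 7; order 6: 3; order 8: 3; order 12: 7; order 16: 1; order 24: 3; order 48: 1.
Total: 1 + 3 + 1 + 7 + 3 + 3 + 7 + 1 + 3 + 1 = 30.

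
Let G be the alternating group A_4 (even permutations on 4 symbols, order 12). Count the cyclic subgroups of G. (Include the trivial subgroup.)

A cyclic subgroup of order d is generated by each of its φ(d) elements of order d, so the cyclic subgroups of order d number (#elements of order d)/φ(d).
Cyclic subgroups by order — order 1: 1; order 2: 3; order 3: 4.
Total: 8.

8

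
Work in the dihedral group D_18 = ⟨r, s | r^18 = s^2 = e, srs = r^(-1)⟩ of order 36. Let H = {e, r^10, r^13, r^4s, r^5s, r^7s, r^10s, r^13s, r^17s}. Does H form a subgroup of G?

No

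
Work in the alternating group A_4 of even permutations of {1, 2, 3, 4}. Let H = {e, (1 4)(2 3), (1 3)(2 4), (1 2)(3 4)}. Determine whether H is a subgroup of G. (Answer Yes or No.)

Yes

|H| = 4 divides |G| = 12, consistent with Lagrange.
H contains the identity, every element's inverse is in H, and H is closed under ∘: it is a subgroup.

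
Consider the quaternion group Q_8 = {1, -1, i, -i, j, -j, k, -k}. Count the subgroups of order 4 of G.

|G| = 8 and 4 | 8, so subgroups of order 4 are possible by Lagrange.
The subgroups of order 4 are: {1, -1, i, -i}; {1, -1, j, -j}; {1, -1, k, -k}.
So G has 3 subgroups of order 4.

3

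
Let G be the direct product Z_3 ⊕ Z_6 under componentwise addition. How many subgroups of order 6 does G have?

|G| = 18 and 6 | 18, so subgroups of order 6 are possible by Lagrange.
The subgroups of order 6 are: {(0,0), (0,1), (0,2), (0,3), (0,4), (0,5)}; {(0,0), (0,3), (1,0), (1,3), (2,0), (2,3)}; {(0,0), (0,3), (1,1), (1,4), (2,2), (2,5)}; {(0,0), (0,3), (1,2), (1,5), (2,1), (2,4)}.
So G has 4 subgroups of order 6.

4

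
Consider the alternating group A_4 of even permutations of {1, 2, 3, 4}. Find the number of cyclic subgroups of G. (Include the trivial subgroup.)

Group the elements of G by the cyclic subgroup they generate; each cyclic subgroup of order d accounts for φ(d) elements.
Cyclic subgroups by order — order 1: 1; order 2: 3; order 3: 4.
Total: 8.

8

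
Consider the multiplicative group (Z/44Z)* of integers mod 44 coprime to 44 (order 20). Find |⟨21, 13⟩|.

10

|⟨21⟩| = 2 and |⟨13⟩| = 10, so |H| is a multiple of lcm(2, 10) = 10 and divides |G| = 20.
Closing under the operation: H = {1, 5, 9, 13, 17, 21, 25, 29, 37, 41}, so |H| = 10.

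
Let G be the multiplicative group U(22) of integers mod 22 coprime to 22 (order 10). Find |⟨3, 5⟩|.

|⟨3⟩| = 5 and |⟨5⟩| = 5, so |H| is a multiple of lcm(5, 5) = 5 and divides |G| = 10.
Closing under the operation: H = {1, 3, 5, 9, 15}, so |H| = 5.

5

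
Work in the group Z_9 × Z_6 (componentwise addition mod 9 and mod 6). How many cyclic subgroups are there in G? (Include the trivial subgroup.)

A cyclic subgroup of order d is generated by each of its φ(d) elements of order d, so the cyclic subgroups of order d number (#elements of order d)/φ(d).
Cyclic subgroups by order — order 1: 1; order 2: 1; order 3: 4; order 6: 4; order 9: 3; order 18: 3.
Total: 16.

16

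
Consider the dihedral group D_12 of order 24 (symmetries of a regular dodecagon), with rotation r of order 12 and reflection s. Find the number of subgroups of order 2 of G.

13

|G| = 24 and 2 | 24, so subgroups of order 2 are possible by Lagrange.
The subgroups of order 2 are: {e, r^10s}; {e, r^11s}; {e, r^2s}; {e, r^3s}; … (13 in all).
So G has 13 subgroups of order 2.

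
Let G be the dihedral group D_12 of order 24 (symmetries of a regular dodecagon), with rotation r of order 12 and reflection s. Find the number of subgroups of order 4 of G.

|G| = 24 and 4 | 24, so subgroups of order 4 are possible by Lagrange.
The subgroups of order 4 are: {e, r^6, r^4s, r^10s}; {e, r^6, r^5s, r^11s}; {e, r^6, r^2s, r^8s}; {e, r^3, r^6, r^9}; … (7 in all).
So G has 7 subgroups of order 4.

7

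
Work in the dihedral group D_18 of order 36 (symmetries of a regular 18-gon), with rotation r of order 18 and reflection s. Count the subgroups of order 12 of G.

3

|G| = 36 and 12 | 36, so subgroups of order 12 are possible by Lagrange.
The subgroups of order 12 are: {e, r^3, r^6, r^9, r^12, r^15, rs, r^4s, r^7s, r^10s, r^13s, r^16s}; {e, r^3, r^6, r^9, r^12, r^15, r^2s, r^5s, r^8s, r^11s, r^14s, r^17s}; {e, r^3, r^6, r^9, r^12, r^15, s, r^3s, r^6s, r^9s, r^12s, r^15s}.
So G has 3 subgroups of order 12.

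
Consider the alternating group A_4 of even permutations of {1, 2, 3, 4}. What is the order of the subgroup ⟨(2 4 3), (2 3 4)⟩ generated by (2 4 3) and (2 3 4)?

3

|⟨(2 4 3)⟩| = 3 and |⟨(2 3 4)⟩| = 3, so |H| is a multiple of lcm(3, 3) = 3 and divides |G| = 12.
Closing under the operation: H = {e, (2 3 4), (2 4 3)}, so |H| = 3.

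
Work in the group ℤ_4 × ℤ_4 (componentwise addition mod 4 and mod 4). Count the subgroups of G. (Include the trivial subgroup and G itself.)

15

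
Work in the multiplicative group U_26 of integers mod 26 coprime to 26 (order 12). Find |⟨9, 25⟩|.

|⟨9⟩| = 3 and |⟨25⟩| = 2, so |H| is a multiple of lcm(3, 2) = 6 and divides |G| = 12.
Closing under the operation: H = {1, 3, 9, 17, 23, 25}, so |H| = 6.

6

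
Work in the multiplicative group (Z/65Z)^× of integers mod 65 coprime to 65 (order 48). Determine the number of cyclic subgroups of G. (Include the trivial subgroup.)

Each element a generates a cyclic subgroup ⟨a⟩; distinct elements may generate the same one (a cyclic group of order d has φ(d) generators).
Cyclic subgroups by order — order 1: 1; order 2: 3; order 3: 1; order 4: 6; order 6: 3; order 12: 6.
Total: 20.

20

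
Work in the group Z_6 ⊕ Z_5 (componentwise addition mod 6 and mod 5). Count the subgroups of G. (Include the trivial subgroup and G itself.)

|G| = 30, so by Lagrange every subgroup order divides 30. Divisors: 1, 2, 3, 5, 6, 10, 15, 30.
Subgroups by order — order 1: 1; order 2: 1; order 3: 1; order 5: 1; order 6: 1; order 10: 1; order 15: 1; order 30: 1.
Total: 1 + 1 + 1 + 1 + 1 + 1 + 1 + 1 = 8.

8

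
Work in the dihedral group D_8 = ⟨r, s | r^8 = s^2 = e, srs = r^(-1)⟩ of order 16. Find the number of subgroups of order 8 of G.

|G| = 16 and 8 | 16, so subgroups of order 8 are possible by Lagrange.
The subgroups of order 8 are: {e, r, r^2, r^3, r^4, r^5, r^6, r^7}; {e, r^2, r^4, r^6, s, r^2s, r^4s, r^6s}; {e, r^2, r^4, r^6, rs, r^3s, r^5s, r^7s}.
So G has 3 subgroups of order 8.

3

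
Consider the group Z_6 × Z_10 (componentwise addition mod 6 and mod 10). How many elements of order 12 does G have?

An element (a,b) has order lcm(ord(a), ord(b)); count pairs with lcm equal to 12.
Enumerating gives 0 such elements.

0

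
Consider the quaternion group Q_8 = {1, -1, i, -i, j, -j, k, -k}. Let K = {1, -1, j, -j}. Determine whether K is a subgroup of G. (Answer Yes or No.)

|K| = 4 divides |G| = 8, consistent with Lagrange.
K contains the identity, every element's inverse is in K, and K is closed under ·: it is a subgroup.
In fact K = ⟨j⟩.

Yes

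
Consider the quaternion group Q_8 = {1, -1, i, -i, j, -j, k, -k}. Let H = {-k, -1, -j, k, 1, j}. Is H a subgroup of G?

No

|H| = 6 does not divide |G| = 8, so by Lagrange H is not a subgroup.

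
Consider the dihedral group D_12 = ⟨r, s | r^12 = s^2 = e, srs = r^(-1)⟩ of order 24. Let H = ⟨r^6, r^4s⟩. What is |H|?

|⟨r^6⟩| = 2 and |⟨r^4s⟩| = 2, so |H| is a multiple of lcm(2, 2) = 2 and divides |G| = 24.
Closing under the operation: H = {e, r^6, r^4s, r^10s}, so |H| = 4.

4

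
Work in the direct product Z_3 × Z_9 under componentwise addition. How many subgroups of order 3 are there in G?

4

|G| = 27 and 3 | 27, so subgroups of order 3 are possible by Lagrange.
The subgroups of order 3 are: {(0,0), (0,3), (0,6)}; {(0,0), (1,0), (2,0)}; {(0,0), (1,3), (2,6)}; {(0,0), (1,6), (2,3)}.
So G has 4 subgroups of order 3.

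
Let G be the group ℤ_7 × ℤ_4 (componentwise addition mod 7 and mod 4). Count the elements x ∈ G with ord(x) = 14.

6

An element (a,b) has order lcm(ord(a), ord(b)); count pairs with lcm equal to 14.
Enumerating gives 6 such elements.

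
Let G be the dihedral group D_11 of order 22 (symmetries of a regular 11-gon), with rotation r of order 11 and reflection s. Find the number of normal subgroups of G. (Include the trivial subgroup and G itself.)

3

G has 14 subgroups. Checking conjugation-invariance by order — order 1: 1/1 normal; order 2: 0/11 normal; order 11: 1/1 normal; order 22: 1/1 normal.
Total normal subgroups: 3.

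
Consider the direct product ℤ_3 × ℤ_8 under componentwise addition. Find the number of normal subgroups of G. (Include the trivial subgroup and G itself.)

G is abelian, so every subgroup is normal.
G has 8 subgroups in total, hence 8 normal subgroups.

8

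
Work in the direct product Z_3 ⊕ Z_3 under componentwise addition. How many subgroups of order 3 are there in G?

4

|G| = 9 and 3 | 9, so subgroups of order 3 are possible by Lagrange.
The subgroups of order 3 are: {(0,0), (0,1), (0,2)}; {(0,0), (1,0), (2,0)}; {(0,0), (1,1), (2,2)}; {(0,0), (1,2), (2,1)}.
So G has 4 subgroups of order 3.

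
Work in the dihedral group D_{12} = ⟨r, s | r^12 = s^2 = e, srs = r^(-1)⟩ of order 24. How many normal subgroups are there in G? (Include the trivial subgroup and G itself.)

9

G has 34 subgroups. Checking conjugation-invariance by order — order 1: 1/1 normal; order 2: 1/13 normal; order 3: 1/1 normal; order 4: 1/7 normal; order 6: 1/5 normal; order 8: 0/3 normal; order 12: 3/3 normal; order 24: 1/1 normal.
Total normal subgroups: 9.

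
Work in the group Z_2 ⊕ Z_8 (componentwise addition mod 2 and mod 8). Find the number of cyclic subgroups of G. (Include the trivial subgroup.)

8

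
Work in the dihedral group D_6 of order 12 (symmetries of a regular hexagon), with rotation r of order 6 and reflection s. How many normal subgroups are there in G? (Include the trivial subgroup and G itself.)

7

G has 16 subgroups. Checking conjugation-invariance by order — order 1: 1/1 normal; order 2: 1/7 normal; order 3: 1/1 normal; order 4: 0/3 normal; order 6: 3/3 normal; order 12: 1/1 normal.
Total normal subgroups: 7.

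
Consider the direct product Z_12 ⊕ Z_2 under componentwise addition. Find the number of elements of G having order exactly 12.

8

An element (a,b) has order lcm(ord(a), ord(b)); count pairs with lcm equal to 12.
Enumerating gives 8 such elements.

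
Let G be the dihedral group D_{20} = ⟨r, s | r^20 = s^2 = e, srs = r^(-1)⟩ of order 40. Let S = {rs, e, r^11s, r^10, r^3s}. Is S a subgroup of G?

No

Closure fails: r^11s · r^3s = r^8 ∉ S. So S is not a subgroup.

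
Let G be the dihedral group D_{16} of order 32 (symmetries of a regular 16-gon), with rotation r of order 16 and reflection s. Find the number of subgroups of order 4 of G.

|G| = 32 and 4 | 32, so subgroups of order 4 are possible by Lagrange.
The subgroups of order 4 are: {e, r^8, r^2s, r^10s}; {e, r^8, r^3s, r^11s}; {e, r^4, r^8, r^12}; {e, r^8, r^4s, r^12s}; … (9 in all).
So G has 9 subgroups of order 4.

9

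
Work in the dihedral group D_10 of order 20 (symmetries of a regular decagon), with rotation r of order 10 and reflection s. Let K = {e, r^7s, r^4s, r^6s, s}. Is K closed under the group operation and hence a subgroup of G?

Closure fails: s · r^7s = r^3 ∉ K. So K is not a subgroup.

No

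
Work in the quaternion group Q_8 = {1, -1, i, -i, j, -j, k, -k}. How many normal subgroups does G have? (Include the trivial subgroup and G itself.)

6

G has 6 subgroups. Checking conjugation-invariance by order — order 1: 1/1 normal; order 2: 1/1 normal; order 4: 3/3 normal; order 8: 1/1 normal.
Total normal subgroups: 6.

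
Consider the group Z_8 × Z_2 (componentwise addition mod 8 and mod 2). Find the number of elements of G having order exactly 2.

3

An element (a,b) has order lcm(ord(a), ord(b)); count pairs with lcm equal to 2.
Enumerating gives 3 such elements.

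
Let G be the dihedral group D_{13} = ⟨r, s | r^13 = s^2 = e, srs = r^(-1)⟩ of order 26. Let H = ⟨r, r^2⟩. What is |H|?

13

|⟨r⟩| = 13 and |⟨r^2⟩| = 13, so |H| is a multiple of lcm(13, 13) = 13 and divides |G| = 26.
Closing under the operation: H = {e, r, r^2, r^3, r^4, r^5, r^6, r^7, r^8, r^9, r^10, r^11, r^12}, so |H| = 13.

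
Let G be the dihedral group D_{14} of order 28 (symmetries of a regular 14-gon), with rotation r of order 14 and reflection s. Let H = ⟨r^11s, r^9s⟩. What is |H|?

|⟨r^11s⟩| = 2 and |⟨r^9s⟩| = 2, so |H| is a multiple of lcm(2, 2) = 2 and divides |G| = 28.
Closing under the operation: H = {e, r^2, r^4, r^6, r^8, r^10, r^12, rs, r^3s, r^5s, r^7s, r^9s, r^11s, r^13s}, so |H| = 14.

14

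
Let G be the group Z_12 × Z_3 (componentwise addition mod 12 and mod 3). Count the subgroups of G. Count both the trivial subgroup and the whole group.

|G| = 36, so by Lagrange every subgroup order divides 36. Divisors: 1, 2, 3, 4, 6, 9, 12, 18, 36.
Subgroups by order — order 1: 1; order 2: 1; order 3: 4; order 4: 1; order 6: 4; order 9: 1; order 12: 4; order 18: 1; order 36: 1.
Total: 1 + 1 + 4 + 1 + 4 + 1 + 4 + 1 + 1 = 18.

18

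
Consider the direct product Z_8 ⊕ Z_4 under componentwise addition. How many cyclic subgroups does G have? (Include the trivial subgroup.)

14

Group the elements of G by the cyclic subgroup they generate; each cyclic subgroup of order d accounts for φ(d) elements.
Cyclic subgroups by order — order 1: 1; order 2: 3; order 4: 6; order 8: 4.
Total: 14.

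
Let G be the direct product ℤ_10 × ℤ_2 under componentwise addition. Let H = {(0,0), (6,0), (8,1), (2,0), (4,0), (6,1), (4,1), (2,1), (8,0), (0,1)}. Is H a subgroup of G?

Yes

|H| = 10 divides |G| = 20, consistent with Lagrange.
H contains the identity, every element's inverse is in H, and H is closed under +: it is a subgroup.
In fact H = ⟨(2,1)⟩.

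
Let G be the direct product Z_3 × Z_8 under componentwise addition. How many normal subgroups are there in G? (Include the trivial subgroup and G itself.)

8

G is abelian, so every subgroup is normal.
G has 8 subgroups in total, hence 8 normal subgroups.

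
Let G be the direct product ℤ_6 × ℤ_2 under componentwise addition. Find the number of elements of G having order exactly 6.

An element (a,b) has order lcm(ord(a), ord(b)); count pairs with lcm equal to 6.
Enumerating gives 6 such elements.

6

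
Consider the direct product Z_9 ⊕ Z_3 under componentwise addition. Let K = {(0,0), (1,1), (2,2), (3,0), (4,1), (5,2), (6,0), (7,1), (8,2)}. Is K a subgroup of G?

Yes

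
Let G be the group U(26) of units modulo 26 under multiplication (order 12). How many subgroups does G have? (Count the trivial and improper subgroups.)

|G| = 12, so by Lagrange every subgroup order divides 12. Divisors: 1, 2, 3, 4, 6, 12.
Subgroups by order — order 1: 1; order 2: 1; order 3: 1; order 4: 1; order 6: 1; order 12: 1.
Total: 1 + 1 + 1 + 1 + 1 + 1 = 6.

6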